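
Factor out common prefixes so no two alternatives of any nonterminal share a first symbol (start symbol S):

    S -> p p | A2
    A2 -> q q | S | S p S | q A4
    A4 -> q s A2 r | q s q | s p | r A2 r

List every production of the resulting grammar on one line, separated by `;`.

S -> p p | A2; A2 -> q A2' | S A2''; A4 -> s p | r A2 r | q s A4'; A2' -> q | A4; A2'' -> epsilon | p S; A4' -> A2 r | q

A2 has alternatives sharing prefix 'q': factor to A2 → q A2' with A2' → q | A4.
A2 has alternatives sharing prefix 'S': factor to A2 → S A2'' with A2'' → ε | p S.
A4 has alternatives sharing prefix 'q s': factor to A4 → q s A4' with A4' → A2 r | q.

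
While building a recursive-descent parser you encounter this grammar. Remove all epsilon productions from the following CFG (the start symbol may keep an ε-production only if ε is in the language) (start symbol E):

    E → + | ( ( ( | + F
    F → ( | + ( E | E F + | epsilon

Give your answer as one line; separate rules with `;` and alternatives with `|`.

E → + | ( ( ( | + F; F → ( | + ( E | E F + | E +

The nullable symbols are {F}.
ε ∉ L(G), so no ε-production is kept.
For each production, add variants omitting each subset of nullable occurrences: F → E F + gives E F + | E +.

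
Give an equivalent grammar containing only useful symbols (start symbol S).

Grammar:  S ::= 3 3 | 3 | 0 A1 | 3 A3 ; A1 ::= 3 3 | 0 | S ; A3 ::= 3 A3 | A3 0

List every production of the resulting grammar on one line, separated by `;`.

Generating nonterminals: {A1, S}.
Reachable from S after that: {A1, S}.
Removed useless symbols: {A3} and every production mentioning them.

S ::= 3 3 | 3 | 0 A1; A1 ::= 3 3 | 0 | S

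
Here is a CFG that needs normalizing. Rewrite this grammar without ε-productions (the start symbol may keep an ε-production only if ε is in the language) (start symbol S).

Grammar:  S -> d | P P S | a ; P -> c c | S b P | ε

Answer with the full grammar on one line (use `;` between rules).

Nullable nonterminals: {P}.
ε ∉ L(G), so no ε-production is kept.
Expand every rule over subsets of its nullable positions: S → P P S gives P P S | P S. P → S b P gives S b P | S b.

S -> d | P P S | P S | a; P -> c c | S b P | S b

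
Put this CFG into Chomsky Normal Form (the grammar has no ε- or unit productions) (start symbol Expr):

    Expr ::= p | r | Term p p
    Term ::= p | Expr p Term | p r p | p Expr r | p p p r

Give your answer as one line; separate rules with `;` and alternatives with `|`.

Expr ::= p | r | Term Y1; Term ::= p | Expr Y2 | X1 Y3 | X1 Y4 | X1 Y5; X1 ::= p; X2 ::= r; Y1 ::= X1 X1; Y2 ::= X1 Term; Y3 ::= X2 X1; Y4 ::= Expr X2; Y5 ::= X1 Y6; Y6 ::= X1 X2

Introduce a nonterminal for each terminal appearing in a rule of length ≥ 2: X1 → p, X2 → r.
Binarize each right-hand side of length ≥ 3 by chaining fresh nonterminals (Y1, Y2, …): affected rules were Expr → Term X1 X1; Term → Expr X1 Term; Term → X1 X2 X1; Term → X1 Expr X2.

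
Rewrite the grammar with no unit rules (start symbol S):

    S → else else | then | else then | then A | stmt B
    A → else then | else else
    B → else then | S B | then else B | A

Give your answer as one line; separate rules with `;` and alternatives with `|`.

Unit pairs: B ⇒* {A}.
For each unit pair (A, B), copy every non-unit production of B to A, then drop all unit productions.

S → else else | then | else then | then A | stmt B; A → else then | else else; B → else then | S B | then else B | else else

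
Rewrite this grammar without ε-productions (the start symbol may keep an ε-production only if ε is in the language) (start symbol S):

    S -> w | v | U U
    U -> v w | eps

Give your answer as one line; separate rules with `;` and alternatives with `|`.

S -> w | v | U U | U | ε; U -> v w

Nullable nonterminals: {S, U}.
ε ∈ L(G) since S is nullable, so keep S → ε.
Add the nullable-subset variants: S → U U gives U U | U.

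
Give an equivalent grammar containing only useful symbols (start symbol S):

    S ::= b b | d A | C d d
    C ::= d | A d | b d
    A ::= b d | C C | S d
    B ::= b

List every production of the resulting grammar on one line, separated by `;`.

Generating nonterminals: {A, B, C, S}.
Reachable from S after that: {A, C, S}.
Removed useless symbols: {B} and every production mentioning them.

S ::= b b | d A | C d d; C ::= d | A d | b d; A ::= b d | C C | S d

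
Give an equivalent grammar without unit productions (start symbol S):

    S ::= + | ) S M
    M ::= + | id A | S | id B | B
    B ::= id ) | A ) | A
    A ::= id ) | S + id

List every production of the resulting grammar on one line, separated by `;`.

S ::= + | ) S M; M ::= id ) | A ) | S + id | + | ) S M | id A | id B; B ::= id ) | A ) | S + id; A ::= id ) | S + id

Unit pairs: B ⇒* {A}; M ⇒* {A, B, S}.
Replace each nonterminal's rules with the union of the non-unit rules of every nonterminal it unit-derives.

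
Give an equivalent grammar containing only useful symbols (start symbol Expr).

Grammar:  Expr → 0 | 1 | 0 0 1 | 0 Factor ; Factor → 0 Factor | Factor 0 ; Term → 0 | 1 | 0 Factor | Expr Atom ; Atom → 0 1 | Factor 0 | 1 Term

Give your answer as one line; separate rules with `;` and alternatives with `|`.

Generating nonterminals: {Atom, Expr, Term}.
Reachable from Expr after that: {Expr}.
Removed useless symbols: {Atom, Factor, Term} and every production mentioning them.

Expr → 0 | 1 | 0 0 1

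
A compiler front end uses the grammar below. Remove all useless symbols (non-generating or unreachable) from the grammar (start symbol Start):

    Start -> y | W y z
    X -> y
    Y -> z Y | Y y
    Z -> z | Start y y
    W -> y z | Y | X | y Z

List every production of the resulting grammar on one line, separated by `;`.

Start -> y | W y z; X -> y; Z -> z | Start y y; W -> y z | X | y Z

Generating nonterminals: {Start, W, X, Z}.
Reachable from Start after that: {Start, W, X, Z}.
Removed useless symbols: {Y} and every production mentioning them.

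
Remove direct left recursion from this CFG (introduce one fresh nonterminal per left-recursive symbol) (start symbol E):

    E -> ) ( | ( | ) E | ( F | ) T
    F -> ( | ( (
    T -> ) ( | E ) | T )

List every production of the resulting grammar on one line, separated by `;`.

Directly left-recursive nonterminal: T.
For T: α = {)}, β = {) (, E )}. Rewrite as T → β T' and T' → α T' | ε.

E -> ) ( | ( | ) E | ( F | ) T; F -> ( | ( (; T -> ) ( T' | E ) T'; T' -> ) T' | ε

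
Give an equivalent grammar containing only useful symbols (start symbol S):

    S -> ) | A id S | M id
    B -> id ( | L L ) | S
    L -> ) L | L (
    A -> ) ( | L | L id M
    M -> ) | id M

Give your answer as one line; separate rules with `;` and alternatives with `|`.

S -> ) | A id S | M id; A -> ) (; M -> ) | id M

Generating nonterminals: {A, B, M, S}.
Reachable from S after that: {A, M, S}.
Removed useless symbols: {B, L} and every production mentioning them.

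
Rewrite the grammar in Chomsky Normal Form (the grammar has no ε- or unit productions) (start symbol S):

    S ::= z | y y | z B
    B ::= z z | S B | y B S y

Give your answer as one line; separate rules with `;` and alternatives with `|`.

S ::= z | X1 X1 | X2 B; B ::= X2 X2 | S B | X1 Y1; X1 ::= y; X2 ::= z; Y1 ::= B Y2; Y2 ::= S X1

Introduce a nonterminal for each terminal appearing in a rule of length ≥ 2: X1 → y, X2 → z.
Binarize each right-hand side of length ≥ 3 by chaining fresh nonterminals (Y1, Y2, …): affected rules were B → X1 B S X1.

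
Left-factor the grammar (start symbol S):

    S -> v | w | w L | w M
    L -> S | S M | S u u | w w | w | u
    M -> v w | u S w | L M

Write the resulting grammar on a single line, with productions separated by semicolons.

S -> v | w S'; L -> u | S L' | w L''; M -> v w | u S w | L M; S' -> ε | L | M; L' -> ε | M | u u; L'' -> w | ε

S has alternatives sharing prefix 'w': factor to S → w S' with S' → ε | L | M.
L has alternatives sharing prefix 'S': factor to L → S L' with L' → ε | M | u u.
L has alternatives sharing prefix 'w': factor to L → w L'' with L'' → w | ε.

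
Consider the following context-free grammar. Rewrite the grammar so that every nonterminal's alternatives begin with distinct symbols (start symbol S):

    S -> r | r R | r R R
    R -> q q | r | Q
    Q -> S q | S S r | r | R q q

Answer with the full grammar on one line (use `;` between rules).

S has alternatives sharing prefix 'r': factor to S → r S' with S' → ε | R | R R.
Q has alternatives sharing prefix 'S': factor to Q → S Q' with Q' → q | S r.
S' has alternatives sharing prefix 'R': factor to S' → R S'' with S'' → ε | R.

S -> r S'; R -> q q | r | Q; Q -> r | R q q | S Q'; S' -> ε | R S''; Q' -> q | S r; S'' -> ε | R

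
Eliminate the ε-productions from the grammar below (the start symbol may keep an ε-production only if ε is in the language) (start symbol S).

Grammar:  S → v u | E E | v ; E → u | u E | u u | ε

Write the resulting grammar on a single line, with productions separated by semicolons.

Nullable set = {E, S}.
ε ∈ L(G) since S is nullable, so keep S → ε.
For each production, add variants omitting each subset of nullable occurrences: S → E E gives E E | E.

S → v u | E E | E | v | ε; E → u | u E | u u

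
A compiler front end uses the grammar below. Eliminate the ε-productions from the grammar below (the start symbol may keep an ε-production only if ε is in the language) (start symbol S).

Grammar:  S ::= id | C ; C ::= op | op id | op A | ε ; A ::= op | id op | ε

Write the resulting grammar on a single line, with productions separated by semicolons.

The nullable symbols are {A, C, S}.
ε ∈ L(G) since S is nullable, so keep S → ε.

S ::= id | C | ε; C ::= op | op id | op A; A ::= op | id op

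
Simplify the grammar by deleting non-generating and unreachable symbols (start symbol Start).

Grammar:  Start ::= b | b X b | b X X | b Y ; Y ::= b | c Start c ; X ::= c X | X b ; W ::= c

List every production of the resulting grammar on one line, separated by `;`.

Generating nonterminals: {Start, W, Y}.
Reachable from Start after that: {Start, Y}.
Removed useless symbols: {W, X} and every production mentioning them.

Start ::= b | b Y; Y ::= b | c Start c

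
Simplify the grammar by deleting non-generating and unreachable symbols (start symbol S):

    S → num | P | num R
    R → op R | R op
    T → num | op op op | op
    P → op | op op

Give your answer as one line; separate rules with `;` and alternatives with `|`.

S → num | P; P → op | op op

Generating nonterminals: {P, S, T}.
Reachable from S after that: {P, S}.
Removed useless symbols: {R, T} and every production mentioning them.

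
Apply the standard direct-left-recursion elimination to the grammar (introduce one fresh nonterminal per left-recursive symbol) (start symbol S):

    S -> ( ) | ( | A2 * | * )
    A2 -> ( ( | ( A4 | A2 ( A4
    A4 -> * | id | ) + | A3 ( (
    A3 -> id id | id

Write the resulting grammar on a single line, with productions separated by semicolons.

S -> ( ) | ( | A2 * | * ); A2 -> ( ( A2' | ( A4 A2'; A4 -> * | id | ) + | A3 ( (; A3 -> id id | id; A2' -> ( A4 A2' | ε

A2 is directly left-recursive.
For A2: α = {( A4}, β = {( (, ( A4}. Rewrite as A2 → β A2' and A2' → α A2' | ε.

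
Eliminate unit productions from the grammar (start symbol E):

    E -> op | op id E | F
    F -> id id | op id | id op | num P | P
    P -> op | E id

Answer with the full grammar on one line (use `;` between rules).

Unit pairs: E ⇒* {F, P}; F ⇒* {P}.
For every A with A ⇒* B via unit rules, add B's non-unit alternatives to A; then delete every rule of the form X → Y.

E -> op | op id E | id id | op id | id op | num P | E id; F -> id id | op id | id op | num P | op | E id; P -> op | E id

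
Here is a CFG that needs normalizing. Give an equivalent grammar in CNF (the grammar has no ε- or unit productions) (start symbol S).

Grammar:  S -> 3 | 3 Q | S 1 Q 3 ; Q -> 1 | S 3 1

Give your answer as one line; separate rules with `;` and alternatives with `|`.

Introduce a nonterminal for each terminal appearing in a rule of length ≥ 2: X1 → 3, X2 → 1.
Binarize each right-hand side of length ≥ 3 by chaining fresh nonterminals (Y1, Y2, …): affected rules were S → S X2 Q X1; Q → S X1 X2.

S -> 3 | X1 Q | S Y1; Q -> 1 | S Y3; X1 -> 3; X2 -> 1; Y1 -> X2 Y2; Y2 -> Q X1; Y3 -> X1 X2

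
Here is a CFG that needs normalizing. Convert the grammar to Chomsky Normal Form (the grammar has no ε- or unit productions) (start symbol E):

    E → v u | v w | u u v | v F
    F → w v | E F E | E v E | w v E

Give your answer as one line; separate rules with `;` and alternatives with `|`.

Introduce a nonterminal for each terminal appearing in a rule of length ≥ 2: X1 → v, X2 → u, X3 → w.
Binarize each right-hand side of length ≥ 3 by chaining fresh nonterminals (Y1, Y2, …): affected rules were E → X2 X2 X1; F → E F E; F → E X1 E; F → X3 X1 E.

E → X1 X2 | X1 X3 | X2 Y1 | X1 F; F → X3 X1 | E Y2 | E Y3 | X3 Y4; X1 → v; X2 → u; X3 → w; Y1 → X2 X1; Y2 → F E; Y3 → X1 E; Y4 → X1 E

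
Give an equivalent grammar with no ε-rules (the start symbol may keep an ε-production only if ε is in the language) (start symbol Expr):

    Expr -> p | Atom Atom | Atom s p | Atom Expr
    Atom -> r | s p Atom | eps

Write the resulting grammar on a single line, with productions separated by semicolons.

Expr -> p | Atom Atom | Atom | Atom s p | s p | Atom Expr | ε; Atom -> r | s p Atom | s p

Nullable nonterminals: {Atom, Expr}.
ε ∈ L(G) since Expr is nullable, so keep Expr → ε.
For each production, add variants omitting each subset of nullable occurrences: Expr → Atom Atom gives Atom Atom | Atom. Expr → Atom s p gives Atom s p | s p. Atom → s p Atom gives s p Atom | s p.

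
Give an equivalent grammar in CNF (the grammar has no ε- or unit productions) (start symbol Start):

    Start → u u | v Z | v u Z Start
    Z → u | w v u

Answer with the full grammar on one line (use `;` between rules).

Introduce a nonterminal for each terminal appearing in a rule of length ≥ 2: X1 → u, X2 → v, X3 → w.
Binarize each right-hand side of length ≥ 3 by chaining fresh nonterminals (Y1, Y2, …): affected rules were Start → X2 X1 Z Start; Z → X3 X2 X1.

Start → X1 X1 | X2 Z | X2 Y1; Z → u | X3 Y3; X1 → u; X2 → v; X3 → w; Y1 → X1 Y2; Y2 → Z Start; Y3 → X2 X1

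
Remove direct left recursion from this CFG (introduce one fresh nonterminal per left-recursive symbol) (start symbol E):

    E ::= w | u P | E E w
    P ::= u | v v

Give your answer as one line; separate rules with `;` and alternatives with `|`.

Directly left-recursive nonterminal: E.
For E: α = {E w}, β = {w, u P}. Rewrite as E → β E' and E' → α E' | ε.

E ::= w E' | u P E'; P ::= u | v v; E' ::= E w E' | ε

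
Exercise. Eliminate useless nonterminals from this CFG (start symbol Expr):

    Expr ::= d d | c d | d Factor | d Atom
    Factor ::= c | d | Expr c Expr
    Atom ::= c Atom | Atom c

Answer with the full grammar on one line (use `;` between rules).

Expr ::= d d | c d | d Factor; Factor ::= c | d | Expr c Expr

Generating nonterminals: {Expr, Factor}.
Reachable from Expr after that: {Expr, Factor}.
Removed useless symbols: {Atom} and every production mentioning them.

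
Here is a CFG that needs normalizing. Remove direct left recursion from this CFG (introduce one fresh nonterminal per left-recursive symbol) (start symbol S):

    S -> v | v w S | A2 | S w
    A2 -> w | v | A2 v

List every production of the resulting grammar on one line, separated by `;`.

Directly left-recursive nonterminals: S, A2.
For S: α = {w}, β = {v, v w S, A2}. Rewrite as S → β S' and S' → α S' | ε.
For A2: α = {v}, β = {w, v}. Rewrite as A2 → β A2' and A2' → α A2' | ε.

S -> v S' | v w S S' | A2 S'; A2 -> w A2' | v A2'; S' -> w S' | ε; A2' -> v A2' | ε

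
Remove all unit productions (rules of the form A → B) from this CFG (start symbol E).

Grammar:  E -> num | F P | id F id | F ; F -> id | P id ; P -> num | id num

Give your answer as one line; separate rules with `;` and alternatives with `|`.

E -> num | F P | id F id | id | P id; F -> id | P id; P -> num | id num

Unit pairs: E ⇒* {F}.
Replace each nonterminal's rules with the union of the non-unit rules of every nonterminal it unit-derives.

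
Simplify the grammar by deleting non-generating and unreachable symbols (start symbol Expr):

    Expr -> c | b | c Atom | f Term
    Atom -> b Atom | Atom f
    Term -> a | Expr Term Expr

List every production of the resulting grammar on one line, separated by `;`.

Generating nonterminals: {Expr, Term}.
Reachable from Expr after that: {Expr, Term}.
Removed useless symbols: {Atom} and every production mentioning them.

Expr -> c | b | f Term; Term -> a | Expr Term Expr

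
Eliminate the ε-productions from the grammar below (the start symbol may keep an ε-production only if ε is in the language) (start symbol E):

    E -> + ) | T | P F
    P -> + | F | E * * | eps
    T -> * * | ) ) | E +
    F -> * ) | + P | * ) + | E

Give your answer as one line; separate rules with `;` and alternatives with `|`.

The nullable symbols are {P}.
ε ∉ L(G), so no ε-production is kept.
Add the nullable-subset variants: E → P F gives P F | F. F → + P gives + P | +.

E -> + ) | T | P F | F; P -> + | F | E * *; T -> * * | ) ) | E +; F -> * ) | + P | + | * ) + | E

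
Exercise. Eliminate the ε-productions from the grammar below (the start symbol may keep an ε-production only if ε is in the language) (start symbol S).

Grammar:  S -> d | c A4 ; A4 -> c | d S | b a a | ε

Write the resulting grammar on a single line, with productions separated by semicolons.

Nullable nonterminals: {A4}.
ε ∉ L(G), so no ε-production is kept.
For each production, add variants omitting each subset of nullable occurrences: S → c A4 gives c A4 | c.

S -> d | c A4 | c; A4 -> c | d S | b a a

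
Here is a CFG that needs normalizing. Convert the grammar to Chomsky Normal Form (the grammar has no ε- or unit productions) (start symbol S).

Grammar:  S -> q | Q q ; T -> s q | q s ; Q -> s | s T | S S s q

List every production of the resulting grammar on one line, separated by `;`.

Introduce a nonterminal for each terminal appearing in a rule of length ≥ 2: X1 → q, X2 → s.
Binarize each right-hand side of length ≥ 3 by chaining fresh nonterminals (Y1, Y2, …): affected rules were Q → S S X2 X1.

S -> q | Q X1; T -> X2 X1 | X1 X2; Q -> s | X2 T | S Y1; X1 -> q; X2 -> s; Y1 -> S Y2; Y2 -> X2 X1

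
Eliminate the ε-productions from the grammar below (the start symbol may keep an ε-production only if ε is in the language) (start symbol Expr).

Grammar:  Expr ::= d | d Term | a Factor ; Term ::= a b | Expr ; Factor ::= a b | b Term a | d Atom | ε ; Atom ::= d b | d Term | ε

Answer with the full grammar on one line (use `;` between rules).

Expr ::= d | d Term | a Factor | a; Term ::= a b | Expr; Factor ::= a b | b Term a | d Atom | d; Atom ::= d b | d Term

Nullable nonterminals: {Atom, Factor}.
ε ∉ L(G), so no ε-production is kept.
Expand every rule over subsets of its nullable positions: Expr → a Factor gives a Factor | a. Factor → d Atom gives d Atom | d.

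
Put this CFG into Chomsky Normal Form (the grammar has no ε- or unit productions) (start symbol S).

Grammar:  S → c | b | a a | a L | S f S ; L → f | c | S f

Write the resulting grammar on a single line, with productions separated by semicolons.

Introduce a nonterminal for each terminal appearing in a rule of length ≥ 2: X1 → a, X2 → f.
Binarize each right-hand side of length ≥ 3 by chaining fresh nonterminals (Y1, Y2, …): affected rules were S → S X2 S.

S → c | b | X1 X1 | X1 L | S Y1; L → f | c | S X2; X1 → a; X2 → f; Y1 → X2 S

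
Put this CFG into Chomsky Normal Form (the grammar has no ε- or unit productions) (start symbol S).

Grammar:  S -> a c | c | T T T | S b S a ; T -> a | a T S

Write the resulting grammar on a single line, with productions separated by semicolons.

S -> X1 X2 | c | T Y1 | S Y2; T -> a | X1 Y4; X1 -> a; X2 -> c; X3 -> b; Y1 -> T T; Y2 -> X3 Y3; Y3 -> S X1; Y4 -> T S

Introduce a nonterminal for each terminal appearing in a rule of length ≥ 2: X1 → a, X2 → c, X3 → b.
Binarize each right-hand side of length ≥ 3 by chaining fresh nonterminals (Y1, Y2, …): affected rules were S → T T T; S → S X3 S X1; T → X1 T S.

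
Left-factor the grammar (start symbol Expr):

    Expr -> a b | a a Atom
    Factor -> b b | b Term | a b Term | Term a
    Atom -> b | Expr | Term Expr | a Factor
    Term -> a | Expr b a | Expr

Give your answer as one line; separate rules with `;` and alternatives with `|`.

Expr has alternatives sharing prefix 'a': factor to Expr → a Expr1 with Expr1 → b | a Atom.
Factor has alternatives sharing prefix 'b': factor to Factor → b Factor1 with Factor1 → b | Term.
Term has alternatives sharing prefix 'Expr': factor to Term → Expr Term1 with Term1 → b a | ε.

Expr -> a Expr1; Factor -> a b Term | Term a | b Factor1; Atom -> b | Expr | Term Expr | a Factor; Term -> a | Expr Term1; Expr1 -> b | a Atom; Factor1 -> b | Term; Term1 -> b a | ε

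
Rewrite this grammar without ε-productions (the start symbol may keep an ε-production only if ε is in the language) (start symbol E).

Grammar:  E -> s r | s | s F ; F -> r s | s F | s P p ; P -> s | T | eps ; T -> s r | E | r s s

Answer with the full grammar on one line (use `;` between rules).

E -> s r | s | s F; F -> r s | s F | s P p | s p; P -> s | T; T -> s r | E | r s s

Nullable nonterminals: {P}.
ε ∉ L(G), so no ε-production is kept.
For each production, add variants omitting each subset of nullable occurrences: F → s P p gives s P p | s p.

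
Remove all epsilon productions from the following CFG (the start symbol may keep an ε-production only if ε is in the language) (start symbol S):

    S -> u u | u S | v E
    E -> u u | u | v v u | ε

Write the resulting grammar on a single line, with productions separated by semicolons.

S -> u u | u S | v E | v; E -> u u | u | v v u

The nullable symbols are {E}.
ε ∉ L(G), so no ε-production is kept.
Expand every rule over subsets of its nullable positions: S → v E gives v E | v.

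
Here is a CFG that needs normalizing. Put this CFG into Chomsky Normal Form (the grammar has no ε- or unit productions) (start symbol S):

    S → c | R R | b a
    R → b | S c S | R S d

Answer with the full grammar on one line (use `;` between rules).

S → c | R R | X1 X2; R → b | S Y1 | R Y2; X1 → b; X2 → a; X3 → c; X4 → d; Y1 → X3 S; Y2 → S X4

Introduce a nonterminal for each terminal appearing in a rule of length ≥ 2: X1 → b, X2 → a, X3 → c, X4 → d.
Binarize each right-hand side of length ≥ 3 by chaining fresh nonterminals (Y1, Y2, …): affected rules were R → S X3 S; R → R S X4.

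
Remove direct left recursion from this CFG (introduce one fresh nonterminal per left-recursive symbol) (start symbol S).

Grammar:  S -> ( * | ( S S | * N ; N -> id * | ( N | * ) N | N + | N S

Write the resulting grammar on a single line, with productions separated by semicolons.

S -> ( * | ( S S | * N; N -> id * N' | ( N N' | * ) N N'; N' -> + N' | S N' | eps

Left recursion appears on N.
For N: α = {+, S}, β = {id *, ( N, * ) N}. Rewrite as N → β N' and N' → α N' | ε.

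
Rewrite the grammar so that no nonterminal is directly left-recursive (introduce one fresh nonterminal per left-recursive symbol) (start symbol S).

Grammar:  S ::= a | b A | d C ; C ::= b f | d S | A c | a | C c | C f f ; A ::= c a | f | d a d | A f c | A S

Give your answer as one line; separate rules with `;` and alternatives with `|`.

Directly left-recursive nonterminals: C, A.
For C: α = {c, f f}, β = {b f, d S, A c, a}. Rewrite as C → β C' and C' → α C' | ε.
For A: α = {f c, S}, β = {c a, f, d a d}. Rewrite as A → β A' and A' → α A' | ε.

S ::= a | b A | d C; C ::= b f C' | d S C' | A c C' | a C'; A ::= c a A' | f A' | d a d A'; C' ::= c C' | f f C' | ε; A' ::= f c A' | S A' | ε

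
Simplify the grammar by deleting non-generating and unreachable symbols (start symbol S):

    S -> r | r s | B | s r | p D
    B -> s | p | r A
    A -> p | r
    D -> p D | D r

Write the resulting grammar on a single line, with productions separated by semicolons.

Generating nonterminals: {A, B, S}.
Reachable from S after that: {A, B, S}.
Removed useless symbols: {D} and every production mentioning them.

S -> r | r s | B | s r; B -> s | p | r A; A -> p | r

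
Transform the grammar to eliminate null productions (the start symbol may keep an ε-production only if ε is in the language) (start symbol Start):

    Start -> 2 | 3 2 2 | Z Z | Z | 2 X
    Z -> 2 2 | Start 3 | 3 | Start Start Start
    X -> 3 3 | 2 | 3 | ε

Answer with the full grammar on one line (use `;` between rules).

Start -> 2 | 3 2 2 | Z Z | Z | 2 X; Z -> 2 2 | Start 3 | 3 | Start Start Start; X -> 3 3 | 2 | 3

Nullable nonterminals: {X}.
ε ∉ L(G), so no ε-production is kept.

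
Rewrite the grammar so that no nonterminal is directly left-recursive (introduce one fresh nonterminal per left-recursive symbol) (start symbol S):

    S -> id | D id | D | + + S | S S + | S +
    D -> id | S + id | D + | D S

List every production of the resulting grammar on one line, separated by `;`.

S -> id S' | D id S' | D S' | + + S S'; D -> id D' | S + id D'; S' -> S + S' | + S' | epsilon; D' -> + D' | S D' | epsilon

Left recursion appears on S, D.
For S: α = {S +, +}, β = {id, D id, D, + + S}. Rewrite as S → β S' and S' → α S' | ε.
For D: α = {+, S}, β = {id, S + id}. Rewrite as D → β D' and D' → α D' | ε.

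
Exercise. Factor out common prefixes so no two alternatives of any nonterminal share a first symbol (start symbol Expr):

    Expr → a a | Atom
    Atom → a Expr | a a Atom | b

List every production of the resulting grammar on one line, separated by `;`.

Expr → a a | Atom; Atom → b | a Atom1; Atom1 → Expr | a Atom

Atom has alternatives sharing prefix 'a': factor to Atom → a Atom1 with Atom1 → Expr | a Atom.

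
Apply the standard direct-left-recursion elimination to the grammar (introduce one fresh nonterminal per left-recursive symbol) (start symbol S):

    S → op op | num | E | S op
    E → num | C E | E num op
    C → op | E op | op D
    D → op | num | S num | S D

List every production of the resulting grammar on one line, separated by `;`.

Left recursion appears on S, E.
For S: α = {op}, β = {op op, num, E}. Rewrite as S → β S' and S' → α S' | ε.
For E: α = {num op}, β = {num, C E}. Rewrite as E → β E' and E' → α E' | ε.

S → op op S' | num S' | E S'; E → num E' | C E E'; C → op | E op | op D; D → op | num | S num | S D; S' → op S' | ε; E' → num op E' | ε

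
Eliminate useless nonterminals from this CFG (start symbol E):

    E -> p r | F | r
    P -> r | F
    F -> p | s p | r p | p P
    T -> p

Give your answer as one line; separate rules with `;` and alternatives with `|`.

E -> p r | F | r; P -> r | F; F -> p | s p | r p | p P

Generating nonterminals: {E, F, P, T}.
Reachable from E after that: {E, F, P}.
Removed useless symbols: {T} and every production mentioning them.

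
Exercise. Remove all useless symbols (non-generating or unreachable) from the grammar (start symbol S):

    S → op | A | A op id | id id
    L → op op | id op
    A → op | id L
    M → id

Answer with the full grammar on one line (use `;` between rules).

Generating nonterminals: {A, L, M, S}.
Reachable from S after that: {A, L, S}.
Removed useless symbols: {M} and every production mentioning them.

S → op | A | A op id | id id; L → op op | id op; A → op | id L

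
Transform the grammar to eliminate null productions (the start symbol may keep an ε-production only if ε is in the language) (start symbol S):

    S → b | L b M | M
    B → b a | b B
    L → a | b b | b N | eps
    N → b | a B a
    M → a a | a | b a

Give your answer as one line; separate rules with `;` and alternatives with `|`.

Nullable set = {L}.
ε ∉ L(G), so no ε-production is kept.
For each production, add variants omitting each subset of nullable occurrences: S → L b M gives L b M | b M.

S → b | L b M | b M | M; B → b a | b B; L → a | b b | b N; N → b | a B a; M → a a | a | b a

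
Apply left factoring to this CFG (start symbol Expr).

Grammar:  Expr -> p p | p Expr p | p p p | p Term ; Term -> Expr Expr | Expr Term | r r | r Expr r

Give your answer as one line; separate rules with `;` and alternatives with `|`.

Expr -> p Expr1; Term -> Expr Term1 | r Term2; Expr1 -> Expr p | Term | p Expr11; Term1 -> Expr | Term; Term2 -> r | Expr r; Expr11 -> eps | p

Expr has alternatives sharing prefix 'p': factor to Expr → p Expr1 with Expr1 → p | Expr p | p p | Term.
Term has alternatives sharing prefix 'Expr': factor to Term → Expr Term1 with Term1 → Expr | Term.
Term has alternatives sharing prefix 'r': factor to Term → r Term2 with Term2 → r | Expr r.
Expr1 has alternatives sharing prefix 'p': factor to Expr1 → p Expr11 with Expr11 → ε | p.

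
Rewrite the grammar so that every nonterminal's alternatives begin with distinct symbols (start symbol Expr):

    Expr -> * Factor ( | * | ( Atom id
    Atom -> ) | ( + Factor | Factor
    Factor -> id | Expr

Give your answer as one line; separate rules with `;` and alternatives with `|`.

Expr has alternatives sharing prefix '*': factor to Expr → * Expr1 with Expr1 → Factor ( | ε.

Expr -> ( Atom id | * Expr1; Atom -> ) | ( + Factor | Factor; Factor -> id | Expr; Expr1 -> Factor ( | eps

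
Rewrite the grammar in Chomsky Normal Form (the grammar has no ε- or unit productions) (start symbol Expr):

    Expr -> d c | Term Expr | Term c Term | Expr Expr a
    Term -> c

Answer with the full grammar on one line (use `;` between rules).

Expr -> X1 X2 | Term Expr | Term Y1 | Expr Y2; Term -> c; X1 -> d; X2 -> c; X3 -> a; Y1 -> X2 Term; Y2 -> Expr X3

Introduce a nonterminal for each terminal appearing in a rule of length ≥ 2: X1 → d, X2 → c, X3 → a.
Binarize each right-hand side of length ≥ 3 by chaining fresh nonterminals (Y1, Y2, …): affected rules were Expr → Term X2 Term; Expr → Expr Expr X3.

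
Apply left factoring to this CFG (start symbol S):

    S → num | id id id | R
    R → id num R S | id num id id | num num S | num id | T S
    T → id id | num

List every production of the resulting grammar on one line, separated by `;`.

S → num | id id id | R; R → T S | id num R' | num R''; T → id id | num; R' → R S | id id; R'' → num S | id

R has alternatives sharing prefix 'id num': factor to R → id num R' with R' → R S | id id.
R has alternatives sharing prefix 'num': factor to R → num R'' with R'' → num S | id.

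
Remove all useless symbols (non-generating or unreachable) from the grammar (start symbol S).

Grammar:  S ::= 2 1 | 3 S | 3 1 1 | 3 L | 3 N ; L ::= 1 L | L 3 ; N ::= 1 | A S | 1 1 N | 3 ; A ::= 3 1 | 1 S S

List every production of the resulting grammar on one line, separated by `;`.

S ::= 2 1 | 3 S | 3 1 1 | 3 N; N ::= 1 | A S | 1 1 N | 3; A ::= 3 1 | 1 S S

Generating nonterminals: {A, N, S}.
Reachable from S after that: {A, N, S}.
Removed useless symbols: {L} and every production mentioning them.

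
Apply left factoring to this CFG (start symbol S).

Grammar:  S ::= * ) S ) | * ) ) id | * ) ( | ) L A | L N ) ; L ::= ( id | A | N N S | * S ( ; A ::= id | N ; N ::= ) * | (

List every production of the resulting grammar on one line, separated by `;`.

S ::= ) L A | L N ) | * ) S'; L ::= ( id | A | N N S | * S (; A ::= id | N; N ::= ) * | (; S' ::= S ) | ) id | (

S has alternatives sharing prefix '* )': factor to S → * ) S' with S' → S ) | ) id | (.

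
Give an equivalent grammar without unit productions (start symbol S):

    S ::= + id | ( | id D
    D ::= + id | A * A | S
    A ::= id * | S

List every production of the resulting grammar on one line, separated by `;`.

Unit pairs: A ⇒* {S}; D ⇒* {S}.
For each unit pair (A, B), copy every non-unit production of B to A, then drop all unit productions.

S ::= + id | ( | id D; D ::= + id | ( | id D | A * A; A ::= + id | ( | id D | id *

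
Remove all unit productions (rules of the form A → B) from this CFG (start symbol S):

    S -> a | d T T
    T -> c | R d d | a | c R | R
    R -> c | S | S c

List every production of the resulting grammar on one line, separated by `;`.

Unit pairs: R ⇒* {S}; T ⇒* {R, S}.
For each unit pair (A, B), copy every non-unit production of B to A, then drop all unit productions.

S -> a | d T T; T -> a | d T T | c | S c | R d d | c R; R -> a | d T T | c | S c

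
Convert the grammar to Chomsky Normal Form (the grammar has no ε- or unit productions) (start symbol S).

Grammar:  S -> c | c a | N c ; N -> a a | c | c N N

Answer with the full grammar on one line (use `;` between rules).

S -> c | X1 X2 | N X1; N -> X2 X2 | c | X1 Y1; X1 -> c; X2 -> a; Y1 -> N N

Introduce a nonterminal for each terminal appearing in a rule of length ≥ 2: X1 → c, X2 → a.
Binarize each right-hand side of length ≥ 3 by chaining fresh nonterminals (Y1, Y2, …): affected rules were N → X1 N N.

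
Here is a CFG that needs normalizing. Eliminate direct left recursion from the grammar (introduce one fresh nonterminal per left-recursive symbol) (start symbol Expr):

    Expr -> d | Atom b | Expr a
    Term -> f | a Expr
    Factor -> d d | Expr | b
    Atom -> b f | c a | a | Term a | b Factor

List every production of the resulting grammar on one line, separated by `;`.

Left recursion appears on Expr.
For Expr: α = {a}, β = {d, Atom b}. Rewrite as Expr → β Expr1 and Expr1 → α Expr1 | ε.

Expr -> d Expr1 | Atom b Expr1; Term -> f | a Expr; Factor -> d d | Expr | b; Atom -> b f | c a | a | Term a | b Factor; Expr1 -> a Expr1 | ε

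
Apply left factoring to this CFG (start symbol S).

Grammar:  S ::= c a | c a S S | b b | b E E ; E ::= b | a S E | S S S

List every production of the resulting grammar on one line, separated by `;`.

S has alternatives sharing prefix 'c a': factor to S → c a S' with S' → ε | S S.
S has alternatives sharing prefix 'b': factor to S → b S'' with S'' → b | E E.

S ::= c a S' | b S''; E ::= b | a S E | S S S; S' ::= ε | S S; S'' ::= b | E E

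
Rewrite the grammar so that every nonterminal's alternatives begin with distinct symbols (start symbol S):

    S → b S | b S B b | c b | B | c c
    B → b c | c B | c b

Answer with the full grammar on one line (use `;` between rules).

S → B | b S S' | c S''; B → b c | c B'; S' → ε | B b; S'' → b | c; B' → B | b

S has alternatives sharing prefix 'b S': factor to S → b S S' with S' → ε | B b.
S has alternatives sharing prefix 'c': factor to S → c S'' with S'' → b | c.
B has alternatives sharing prefix 'c': factor to B → c B' with B' → B | b.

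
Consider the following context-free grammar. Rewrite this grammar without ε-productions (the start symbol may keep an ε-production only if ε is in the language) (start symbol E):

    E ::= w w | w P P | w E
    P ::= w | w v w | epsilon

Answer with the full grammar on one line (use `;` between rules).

E ::= w w | w P P | w P | w | w E; P ::= w | w v w

Nullable nonterminals: {P}.
ε ∉ L(G), so no ε-production is kept.
For each production, add variants omitting each subset of nullable occurrences: E → w P P gives w P P | w P | w.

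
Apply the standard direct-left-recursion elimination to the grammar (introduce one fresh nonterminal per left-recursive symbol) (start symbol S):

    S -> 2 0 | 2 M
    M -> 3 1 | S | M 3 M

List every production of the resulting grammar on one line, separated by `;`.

S -> 2 0 | 2 M; M -> 3 1 M' | S M'; M' -> 3 M M' | ε

M is directly left-recursive.
For M: α = {3 M}, β = {3 1, S}. Rewrite as M → β M' and M' → α M' | ε.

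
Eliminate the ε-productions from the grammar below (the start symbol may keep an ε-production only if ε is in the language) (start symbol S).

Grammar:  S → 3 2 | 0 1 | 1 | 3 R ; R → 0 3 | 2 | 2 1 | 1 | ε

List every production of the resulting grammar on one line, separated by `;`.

Nullable set = {R}.
ε ∉ L(G), so no ε-production is kept.
Expand every rule over subsets of its nullable positions: S → 3 R gives 3 R | 3.

S → 3 2 | 0 1 | 1 | 3 R | 3; R → 0 3 | 2 | 2 1 | 1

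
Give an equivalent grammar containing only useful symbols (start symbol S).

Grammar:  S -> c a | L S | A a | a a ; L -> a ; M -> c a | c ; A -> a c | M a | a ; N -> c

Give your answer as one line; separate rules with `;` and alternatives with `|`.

Generating nonterminals: {A, L, M, N, S}.
Reachable from S after that: {A, L, M, S}.
Removed useless symbols: {N} and every production mentioning them.

S -> c a | L S | A a | a a; L -> a; M -> c a | c; A -> a c | M a | a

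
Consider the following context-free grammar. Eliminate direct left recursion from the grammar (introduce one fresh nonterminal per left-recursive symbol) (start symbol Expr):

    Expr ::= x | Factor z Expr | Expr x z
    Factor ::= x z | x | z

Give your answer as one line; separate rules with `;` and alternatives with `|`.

Expr ::= x Expr1 | Factor z Expr Expr1; Factor ::= x z | x | z; Expr1 ::= x z Expr1 | ε

Expr is directly left-recursive.
For Expr: α = {x z}, β = {x, Factor z Expr}. Rewrite as Expr → β Expr1 and Expr1 → α Expr1 | ε.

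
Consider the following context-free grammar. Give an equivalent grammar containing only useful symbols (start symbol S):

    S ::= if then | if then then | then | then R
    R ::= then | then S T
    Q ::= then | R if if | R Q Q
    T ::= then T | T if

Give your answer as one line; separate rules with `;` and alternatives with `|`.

S ::= if then | if then then | then | then R; R ::= then

Generating nonterminals: {Q, R, S}.
Reachable from S after that: {R, S}.
Removed useless symbols: {Q, T} and every production mentioning them.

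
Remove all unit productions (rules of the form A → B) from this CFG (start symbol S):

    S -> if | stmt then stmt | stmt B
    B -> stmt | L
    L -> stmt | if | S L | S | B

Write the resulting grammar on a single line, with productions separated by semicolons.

S -> if | stmt then stmt | stmt B; B -> stmt | if | S L | stmt then stmt | stmt B; L -> stmt | if | S L | stmt then stmt | stmt B

Unit pairs: B ⇒* {L, S}; L ⇒* {B, S}.
For every A with A ⇒* B via unit rules, add B's non-unit alternatives to A; then delete every rule of the form X → Y.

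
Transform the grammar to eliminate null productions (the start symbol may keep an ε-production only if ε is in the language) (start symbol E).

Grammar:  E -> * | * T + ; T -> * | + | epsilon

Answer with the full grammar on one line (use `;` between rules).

E -> * | * T + | * +; T -> * | +

Nullable nonterminals: {T}.
ε ∉ L(G), so no ε-production is kept.
Expand every rule over subsets of its nullable positions: E → * T + gives * T + | * +.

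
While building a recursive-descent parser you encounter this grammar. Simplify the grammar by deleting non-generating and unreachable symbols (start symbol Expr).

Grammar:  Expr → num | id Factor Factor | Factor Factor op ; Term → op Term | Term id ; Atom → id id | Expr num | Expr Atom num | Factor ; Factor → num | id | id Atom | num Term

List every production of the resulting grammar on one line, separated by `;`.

Expr → num | id Factor Factor | Factor Factor op; Atom → id id | Expr num | Expr Atom num | Factor; Factor → num | id | id Atom

Generating nonterminals: {Atom, Expr, Factor}.
Reachable from Expr after that: {Atom, Expr, Factor}.
Removed useless symbols: {Term} and every production mentioning them.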